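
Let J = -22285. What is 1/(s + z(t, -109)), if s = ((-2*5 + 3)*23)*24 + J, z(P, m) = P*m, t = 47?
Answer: -1/31272 ≈ -3.1977e-5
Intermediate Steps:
s = -26149 (s = ((-2*5 + 3)*23)*24 - 22285 = ((-10 + 3)*23)*24 - 22285 = -7*23*24 - 22285 = -161*24 - 22285 = -3864 - 22285 = -26149)
1/(s + z(t, -109)) = 1/(-26149 + 47*(-109)) = 1/(-26149 - 5123) = 1/(-31272) = -1/31272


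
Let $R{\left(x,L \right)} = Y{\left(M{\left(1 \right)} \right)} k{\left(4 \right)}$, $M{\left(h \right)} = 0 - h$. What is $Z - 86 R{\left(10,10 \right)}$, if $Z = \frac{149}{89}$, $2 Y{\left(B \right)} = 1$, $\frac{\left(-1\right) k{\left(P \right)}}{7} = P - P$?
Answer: $\frac{149}{89} \approx 1.6742$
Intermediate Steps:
$k{\left(P \right)} = 0$ ($k{\left(P \right)} = - 7 \left(P - P\right) = \left(-7\right) 0 = 0$)
$M{\left(h \right)} = - h$
$Y{\left(B \right)} = \frac{1}{2}$ ($Y{\left(B \right)} = \frac{1}{2} \cdot 1 = \frac{1}{2}$)
$R{\left(x,L \right)} = 0$ ($R{\left(x,L \right)} = \frac{1}{2} \cdot 0 = 0$)
$Z = \frac{149}{89}$ ($Z = 149 \cdot \frac{1}{89} = \frac{149}{89} \approx 1.6742$)
$Z - 86 R{\left(10,10 \right)} = \frac{149}{89} - 0 = \frac{149}{89} + 0 = \frac{149}{89}$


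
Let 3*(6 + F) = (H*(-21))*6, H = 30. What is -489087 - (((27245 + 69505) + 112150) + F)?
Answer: -696721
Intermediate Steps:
F = -1266 (F = -6 + ((30*(-21))*6)/3 = -6 + (-630*6)/3 = -6 + (1/3)*(-3780) = -6 - 1260 = -1266)
-489087 - (((27245 + 69505) + 112150) + F) = -489087 - (((27245 + 69505) + 112150) - 1266) = -489087 - ((96750 + 112150) - 1266) = -489087 - (208900 - 1266) = -489087 - 1*207634 = -489087 - 207634 = -696721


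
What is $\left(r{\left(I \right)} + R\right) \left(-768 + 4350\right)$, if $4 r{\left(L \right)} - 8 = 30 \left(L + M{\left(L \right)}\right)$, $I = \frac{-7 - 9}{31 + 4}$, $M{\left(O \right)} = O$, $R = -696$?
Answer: $- \frac{17573292}{7} \approx -2.5105 \cdot 10^{6}$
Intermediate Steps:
$I = - \frac{16}{35} \approx -0.45714$
$r{\left(L \right)} = 2 + 15 L$ ($r{\left(L \right)} = 2 + \frac{30 \left(L + L\right)}{4} = 2 + \frac{30 \cdot 2 L}{4} = 2 + \frac{60 L}{4} = 2 + 15 L$)
$\left(r{\left(I \right)} + R\right) \left(-768 + 4350\right) = \left(\left(2 + 15 \left(- \frac{16}{35}\right)\right) - 696\right) \left(-768 + 4350\right) = \left(\left(2 - \frac{48}{7}\right) - 696\right) 3582 = \left(- \frac{34}{7} - 696\right) 3582 = \left(- \frac{4906}{7}\right) 3582 = - \frac{17573292}{7}$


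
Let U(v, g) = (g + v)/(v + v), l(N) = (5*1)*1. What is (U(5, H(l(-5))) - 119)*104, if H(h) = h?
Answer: -12272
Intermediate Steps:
l(N) = 5 (l(N) = 5*1 = 5)
U(v, g) = (g + v)/(2*v) (U(v, g) = (g + v)/((2*v)) = (g + v)*(1/(2*v)) = (g + v)/(2*v))
(U(5, H(l(-5))) - 119)*104 = ((½)*(5 + 5)/5 - 119)*104 = ((½)*(⅕)*10 - 119)*104 = (1 - 119)*104 = -118*104 = -12272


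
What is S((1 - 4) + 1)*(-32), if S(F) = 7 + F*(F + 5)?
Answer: -32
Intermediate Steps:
S(F) = 7 + F*(5 + F)
S((1 - 4) + 1)*(-32) = (7 + ((1 - 4) + 1)² + 5*((1 - 4) + 1))*(-32) = (7 + (-3 + 1)² + 5*(-3 + 1))*(-32) = (7 + (-2)² + 5*(-2))*(-32) = (7 + 4 - 10)*(-32) = 1*(-32) = -32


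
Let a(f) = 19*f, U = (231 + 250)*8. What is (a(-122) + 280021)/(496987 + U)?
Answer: 277703/500835 ≈ 0.55448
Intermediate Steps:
U = 3848 (U = 481*8 = 3848)
(a(-122) + 280021)/(496987 + U) = (19*(-122) + 280021)/(496987 + 3848) = (-2318 + 280021)/500835 = 277703*(1/500835) = 277703/500835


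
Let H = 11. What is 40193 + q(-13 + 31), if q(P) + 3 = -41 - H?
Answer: 40138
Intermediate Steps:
q(P) = -55 (q(P) = -3 + (-41 - 1*11) = -3 + (-41 - 11) = -3 - 52 = -55)
40193 + q(-13 + 31) = 40193 - 55 = 40138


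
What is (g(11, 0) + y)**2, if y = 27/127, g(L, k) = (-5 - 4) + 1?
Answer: 978121/16129 ≈ 60.644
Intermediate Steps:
g(L, k) = -8 (g(L, k) = -9 + 1 = -8)
y = 27/127 (y = 27*(1/127) = 27/127 ≈ 0.21260)
(g(11, 0) + y)**2 = (-8 + 27/127)**2 = (-989/127)**2 = 978121/16129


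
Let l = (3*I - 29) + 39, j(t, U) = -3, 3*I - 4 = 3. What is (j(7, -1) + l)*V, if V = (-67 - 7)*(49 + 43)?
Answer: -95312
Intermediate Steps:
I = 7/3 (I = 4/3 + (1/3)*3 = 4/3 + 1 = 7/3 ≈ 2.3333)
V = -6808 (V = -74*92 = -6808)
l = 17 (l = (3*(7/3) - 29) + 39 = (7 - 29) + 39 = -22 + 39 = 17)
(j(7, -1) + l)*V = (-3 + 17)*(-6808) = 14*(-6808) = -95312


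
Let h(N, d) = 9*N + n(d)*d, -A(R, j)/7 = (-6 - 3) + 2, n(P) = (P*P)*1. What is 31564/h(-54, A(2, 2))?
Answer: 31564/117163 ≈ 0.26940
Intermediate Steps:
n(P) = P**2 (n(P) = P**2*1 = P**2)
A(R, j) = 49 (A(R, j) = -7*((-6 - 3) + 2) = -7*(-9 + 2) = -7*(-7) = 49)
h(N, d) = d**3 + 9*N (h(N, d) = 9*N + d**2*d = 9*N + d**3 = d**3 + 9*N)
31564/h(-54, A(2, 2)) = 31564/(49**3 + 9*(-54)) = 31564/(117649 - 486) = 31564/117163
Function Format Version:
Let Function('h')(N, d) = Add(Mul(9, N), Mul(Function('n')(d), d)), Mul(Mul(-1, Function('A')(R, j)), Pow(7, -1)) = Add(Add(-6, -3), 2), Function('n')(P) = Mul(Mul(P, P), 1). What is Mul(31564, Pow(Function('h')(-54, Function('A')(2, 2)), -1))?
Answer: Rational(31564, 117163) ≈ 0.26940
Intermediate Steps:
Function('n')(P) = Pow(P, 2) (Function('n')(P) = Mul(Pow(P, 2), 1) = Pow(P, 2))
Function('A')(R, j) = 49 (Function('A')(R, j) = Mul(-7, Add(Add(-6, -3), 2)) = Mul(-7, Add(-9, 2)) = Mul(-7, -7) = 49)
Function('h')(N, d) = Add(Pow(d, 3), Mul(9, N)) (Function('h')(N, d) = Add(Mul(9, N), Mul(Pow(d, 2), d)) = Add(Mul(9, N), Pow(d, 3)) = Add(Pow(d, 3), Mul(9, N)))
Mul(31564, Pow(Function('h')(-54, Function('A')(2, 2)), -1)) = Mul(31564, Pow(Add(Pow(49, 3), Mul(9, -54)), -1)) = Mul(31564, Pow(Add(117649, -486), -1)) = Mul(31564, Pow(117163, -1)) = Mul(31564, Rational(1, 117163)) = Rational(31564, 117163)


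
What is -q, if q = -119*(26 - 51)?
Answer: -2975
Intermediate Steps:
q = 2975 (q = -119*(-25) = 2975)
-q = -1*2975 = -2975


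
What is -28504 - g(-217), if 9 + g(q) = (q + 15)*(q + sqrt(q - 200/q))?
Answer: -72329 + 202*I*sqrt(10174913)/217 ≈ -72329.0 + 2969.3*I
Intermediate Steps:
g(q) = -9 + (15 + q)*(q + sqrt(q - 200/q)) (g(q) = -9 + (q + 15)*(q + sqrt(q - 200/q)) = -9 + (15 + q)*(q + sqrt(q - 200/q)))
-28504 - g(-217) = -28504 - (-9 + (-217)**2 + 15*(-217) + 15*sqrt(-217 - 200/(-217)) - 217*sqrt(-217 - 200/(-217))) = -28504 - (-9 + 47089 - 3255 + 15*sqrt(-217 - 200*(-1/217)) - 217*sqrt(-217 - 200*(-1/217))) = -28504 - (-9 + 47089 - 3255 + 15*sqrt(-217 + 200/217) - 217*sqrt(-217 + 200/217)) = -28504 - (-9 + 47089 - 3255 + 15*sqrt(-46889/217) - I*sqrt(10174913)) = -28504 - (-9 + 47089 - 3255 + 15*(I*sqrt(10174913)/217) - I*sqrt(10174913)) = -28504 - (-9 + 47089 - 3255 + 15*I*sqrt(10174913)/217 - I*sqrt(10174913)) = -28504 - (43825 - 202*I*sqrt(10174913)/217) = -28504 + (-43825 + 202*I*sqrt(10174913)/217) = -72329 + 202*I*sqrt(10174913)/217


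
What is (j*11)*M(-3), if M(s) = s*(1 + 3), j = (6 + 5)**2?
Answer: -15972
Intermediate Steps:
j = 121 (j = 11**2 = 121)
M(s) = 4*s (M(s) = s*4 = 4*s)
(j*11)*M(-3) = (121*11)*(4*(-3)) = 1331*(-12) = -15972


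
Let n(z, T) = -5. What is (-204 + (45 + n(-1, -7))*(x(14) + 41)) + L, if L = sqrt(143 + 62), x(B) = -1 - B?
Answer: 836 + sqrt(205) ≈ 850.32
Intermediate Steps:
L = sqrt(205) ≈ 14.318
(-204 + (45 + n(-1, -7))*(x(14) + 41)) + L = (-204 + (45 - 5)*((-1 - 1*14) + 41)) + sqrt(205) = (-204 + 40*((-1 - 14) + 41)) + sqrt(205) = (-204 + 40*(-15 + 41)) + sqrt(205) = (-204 + 40*26) + sqrt(205) = (-204 + 1040) + sqrt(205) = 836 + sqrt(205)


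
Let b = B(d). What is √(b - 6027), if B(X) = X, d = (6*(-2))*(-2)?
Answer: 3*I*√667 ≈ 77.479*I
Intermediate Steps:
d = 24 (d = -12*(-2) = 24)
b = 24
√(b - 6027) = √(24 - 6027) = √(-6003) = 3*I*√667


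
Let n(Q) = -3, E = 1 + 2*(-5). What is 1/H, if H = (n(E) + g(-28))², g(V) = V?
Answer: 1/961 ≈ 0.0010406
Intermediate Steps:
E = -9 (E = 1 - 10 = -9)
H = 961 (H = (-3 - 28)² = (-31)² = 961)
1/H = 1/961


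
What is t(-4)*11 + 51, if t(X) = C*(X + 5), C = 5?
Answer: 106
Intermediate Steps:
t(X) = 25 + 5*X (t(X) = 5*(X + 5) = 5*(5 + X) = 25 + 5*X)
t(-4)*11 + 51 = (25 + 5*(-4))*11 + 51 = (25 - 20)*11 + 51 = 5*11 + 51 = 55 + 51 = 106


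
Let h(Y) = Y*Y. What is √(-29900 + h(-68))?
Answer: 2*I*√6319 ≈ 158.98*I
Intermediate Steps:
h(Y) = Y²
√(-29900 + h(-68)) = √(-29900 + (-68)²) = √(-29900 + 4624) = √(-25276) = 2*I*√6319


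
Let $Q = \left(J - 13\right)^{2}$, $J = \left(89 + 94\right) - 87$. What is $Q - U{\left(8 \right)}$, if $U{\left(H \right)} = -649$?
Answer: $7538$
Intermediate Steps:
$J = 96$ ($J = 183 - 87 = 96$)
$Q = 6889$ ($Q = \left(96 - 13\right)^{2} = 83^{2} = 6889$)
$Q - U{\left(8 \right)} = 6889 - -649 = 6889 + 649 = 7538$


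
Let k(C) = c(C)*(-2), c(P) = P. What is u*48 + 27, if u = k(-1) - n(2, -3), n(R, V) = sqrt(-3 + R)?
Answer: 123 - 48*I ≈ 123.0 - 48.0*I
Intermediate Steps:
k(C) = -2*C (k(C) = C*(-2) = -2*C)
u = 2 - I (u = -2*(-1) - sqrt(-3 + 2) = 2 - sqrt(-1) = 2 - I ≈ 2.0 - 1.0*I)
u*48 + 27 = (2 - I)*48 + 27 = (96 - 48*I) + 27 = 123 - 48*I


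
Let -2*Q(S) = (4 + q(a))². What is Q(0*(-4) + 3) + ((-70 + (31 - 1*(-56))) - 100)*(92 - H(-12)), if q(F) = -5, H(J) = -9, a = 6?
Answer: -16767/2 ≈ -8383.5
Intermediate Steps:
Q(S) = -½ (Q(S) = -(4 - 5)²/2 = -½*(-1)² = -½*1 = -½)
Q(0*(-4) + 3) + ((-70 + (31 - 1*(-56))) - 100)*(92 - H(-12)) = -½ + ((-70 + (31 - 1*(-56))) - 100)*(92 - 1*(-9)) = -½ + ((-70 + (31 + 56)) - 100)*(92 + 9) = -½ + ((-70 + 87) - 100)*101 = -½ + (17 - 100)*101 = -½ - 83*101 = -½ - 8383 = -16767/2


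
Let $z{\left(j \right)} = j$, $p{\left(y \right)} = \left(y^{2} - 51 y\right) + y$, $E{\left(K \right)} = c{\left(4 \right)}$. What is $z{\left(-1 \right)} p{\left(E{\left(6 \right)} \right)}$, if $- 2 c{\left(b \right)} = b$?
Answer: $-104$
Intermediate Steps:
$c{\left(b \right)} = - \frac{b}{2}$
$E{\left(K \right)} = -2$ ($E{\left(K \right)} = \left(- \frac{1}{2}\right) 4 = -2$)
$p{\left(y \right)} = y^{2} - 50 y$
$z{\left(-1 \right)} p{\left(E{\left(6 \right)} \right)} = - \left(-2\right) \left(-50 - 2\right) = - \left(-2\right) \left(-52\right) = \left(-1\right) 104 = -104$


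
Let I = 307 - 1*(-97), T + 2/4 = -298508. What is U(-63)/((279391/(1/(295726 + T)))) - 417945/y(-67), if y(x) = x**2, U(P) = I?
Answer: -649825451496787/6979546197435 ≈ -93.104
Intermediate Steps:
T = -597017/2 (T = -1/2 - 298508 = -597017/2 ≈ -2.9851e+5)
I = 404 (I = 307 + 97 = 404)
U(P) = 404
U(-63)/((279391/(1/(295726 + T)))) - 417945/y(-67) = 404/((279391/(1/(295726 - 597017/2)))) - 417945/((-67)**2) = 404/((279391/(1/(-5565/2)))) - 417945/4489 = 404/((279391/(-2/5565))) - 417945*1/4489 = 404/((279391*(-5565/2))) - 417945/4489 = 404/(-1554810915/2) - 417945/4489 = 404*(-2/1554810915) - 417945/4489 = -808/1554810915 - 417945/4489 = -649825451496787/6979546197435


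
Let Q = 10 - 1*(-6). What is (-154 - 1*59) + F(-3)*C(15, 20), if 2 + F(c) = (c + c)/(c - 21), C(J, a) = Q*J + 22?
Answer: -1343/2 ≈ -671.50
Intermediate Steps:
Q = 16 (Q = 10 + 6 = 16)
C(J, a) = 22 + 16*J (C(J, a) = 16*J + 22 = 22 + 16*J)
F(c) = -2 + 2*c/(-21 + c) (F(c) = -2 + (c + c)/(c - 21) = -2 + (2*c)/(-21 + c) = -2 + 2*c/(-21 + c))
(-154 - 1*59) + F(-3)*C(15, 20) = (-154 - 1*59) + (42/(-21 - 3))*(22 + 16*15) = (-154 - 59) + (42/(-24))*(22 + 240) = -213 + (42*(-1/24))*262 = -213 - 7/4*262 = -213 - 917/2 = -1343/2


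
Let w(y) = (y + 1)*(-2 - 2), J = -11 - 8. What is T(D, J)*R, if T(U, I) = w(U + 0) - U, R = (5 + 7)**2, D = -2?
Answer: 864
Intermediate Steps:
R = 144 (R = 12**2 = 144)
J = -19
w(y) = -4 - 4*y (w(y) = (1 + y)*(-4) = -4 - 4*y)
T(U, I) = -4 - 5*U (T(U, I) = (-4 - 4*(U + 0)) - U = (-4 - 4*U) - U = -4 - 5*U)
T(D, J)*R = (-4 - 5*(-2))*144 = (-4 + 10)*144 = 6*144 = 864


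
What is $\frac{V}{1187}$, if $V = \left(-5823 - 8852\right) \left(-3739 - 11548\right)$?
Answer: $\frac{224336725}{1187} \approx 1.8899 \cdot 10^{5}$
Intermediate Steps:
$V = 224336725$ ($V = \left(-14675\right) \left(-15287\right) = 224336725$)
$\frac{V}{1187} = \frac{224336725}{1187}$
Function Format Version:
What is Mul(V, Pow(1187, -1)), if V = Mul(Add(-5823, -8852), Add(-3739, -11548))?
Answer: Rational(224336725, 1187) ≈ 1.8899e+5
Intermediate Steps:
V = 224336725 (V = Mul(-14675, -15287) = 224336725)
Mul(V, Pow(1187, -1)) = Mul(224336725, Pow(1187, -1)) = Mul(224336725, Rational(1, 1187)) = Rational(224336725, 1187)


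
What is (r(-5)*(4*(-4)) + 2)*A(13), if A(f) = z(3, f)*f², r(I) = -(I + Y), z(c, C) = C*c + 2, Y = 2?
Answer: -318734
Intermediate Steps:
z(c, C) = 2 + C*c
r(I) = -2 - I (r(I) = -(I + 2) = -(2 + I) = -2 - I)
A(f) = f²*(2 + 3*f) (A(f) = (2 + f*3)*f² = (2 + 3*f)*f² = f²*(2 + 3*f))
(r(-5)*(4*(-4)) + 2)*A(13) = ((-2 - 1*(-5))*(4*(-4)) + 2)*(13²*(2 + 3*13)) = ((-2 + 5)*(-16) + 2)*(169*(2 + 39)) = (3*(-16) + 2)*(169*41) = (-48 + 2)*6929 = -46*6929 = -318734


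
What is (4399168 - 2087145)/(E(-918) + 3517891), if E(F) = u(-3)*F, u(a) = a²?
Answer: 2312023/3509629 ≈ 0.65877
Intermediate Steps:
E(F) = 9*F (E(F) = (-3)²*F = 9*F)
(4399168 - 2087145)/(E(-918) + 3517891) = (4399168 - 2087145)/(9*(-918) + 3517891) = 2312023/(-8262 + 3517891) = 2312023/3509629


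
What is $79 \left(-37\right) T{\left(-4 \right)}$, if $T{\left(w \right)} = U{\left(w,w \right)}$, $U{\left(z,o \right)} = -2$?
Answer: $5846$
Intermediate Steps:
$T{\left(w \right)} = -2$
$79 \left(-37\right) T{\left(-4 \right)} = 79 \left(-37\right) \left(-2\right) = \left(-2923\right) \left(-2\right) = 5846$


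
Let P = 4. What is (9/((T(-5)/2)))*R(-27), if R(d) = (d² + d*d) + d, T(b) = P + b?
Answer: -25758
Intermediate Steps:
T(b) = 4 + b
R(d) = d + 2*d² (R(d) = (d² + d²) + d = 2*d² + d = d + 2*d²)
(9/((T(-5)/2)))*R(-27) = (9/(((4 - 5)/2)))*(-27*(1 + 2*(-27))) = (9/((-1*½)))*(-27*(1 - 54)) = (9/(-½))*(-27*(-53)) = (9*(-2))*1431 = -18*1431 = -25758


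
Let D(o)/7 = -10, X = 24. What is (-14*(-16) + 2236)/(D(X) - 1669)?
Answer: -2460/1739 ≈ -1.4146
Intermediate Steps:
D(o) = -70 (D(o) = 7*(-10) = -70)
(-14*(-16) + 2236)/(D(X) - 1669) = (-14*(-16) + 2236)/(-70 - 1669) = (224 + 2236)/(-1739) = 2460*(-1/1739) = -2460/1739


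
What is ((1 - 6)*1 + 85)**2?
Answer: 6400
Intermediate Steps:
((1 - 6)*1 + 85)**2 = (-5*1 + 85)**2 = (-5 + 85)**2 = 80**2 = 6400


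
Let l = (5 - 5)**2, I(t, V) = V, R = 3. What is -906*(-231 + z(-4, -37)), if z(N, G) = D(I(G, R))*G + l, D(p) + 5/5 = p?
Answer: 276330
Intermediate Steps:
D(p) = -1 + p
l = 0 (l = 0**2 = 0)
z(N, G) = 2*G (z(N, G) = (-1 + 3)*G + 0 = 2*G + 0 = 2*G)
-906*(-231 + z(-4, -37)) = -906*(-231 + 2*(-37)) = -906*(-231 - 74) = -906*(-305) = 276330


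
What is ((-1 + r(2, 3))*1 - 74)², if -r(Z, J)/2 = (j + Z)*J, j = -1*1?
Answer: 6561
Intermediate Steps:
j = -1
r(Z, J) = -2*J*(-1 + Z) (r(Z, J) = -2*(-1 + Z)*J = -2*J*(-1 + Z))
((-1 + r(2, 3))*1 - 74)² = ((-1 + 2*3*(1 - 1*2))*1 - 74)² = ((-1 + 2*3*(1 - 2))*1 - 74)² = ((-1 + 2*3*(-1))*1 - 74)² = ((-1 - 6)*1 - 74)² = (-7*1 - 74)² = (-7 - 74)² = (-81)² = 6561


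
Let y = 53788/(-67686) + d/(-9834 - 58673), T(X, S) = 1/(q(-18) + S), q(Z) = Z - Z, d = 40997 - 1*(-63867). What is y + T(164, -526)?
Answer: -2838163117261/1219521742926 ≈ -2.3273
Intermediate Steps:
d = 104864 (d = 40997 + 63867 = 104864)
q(Z) = 0
T(X, S) = 1/S (T(X, S) = 1/(0 + S) = 1/S)
y = -5391339610/2318482401 (y = 53788/(-67686) + 104864/(-9834 - 58673) = 53788*(-1/67686) + 104864/(-68507) = -26894/33843 + 104864*(-1/68507) = -26894/33843 - 104864/68507 = -5391339610/2318482401 ≈ -2.3254)
y + T(164, -526) = -5391339610/2318482401 + 1/(-526) = -5391339610/2318482401 - 1/526 = -2838163117261/1219521742926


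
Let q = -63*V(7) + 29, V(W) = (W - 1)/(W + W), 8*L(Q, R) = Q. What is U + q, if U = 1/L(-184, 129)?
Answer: 45/23 ≈ 1.9565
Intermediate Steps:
L(Q, R) = Q/8
V(W) = (-1 + W)/(2*W) (V(W) = (-1 + W)/((2*W)) = (-1 + W)*(1/(2*W)) = (-1 + W)/(2*W))
U = -1/23 (U = 1/((⅛)*(-184)) = 1/(-23) = -1/23 ≈ -0.043478)
q = 2 (q = -63*(-1 + 7)/(2*7) + 29 = -63*6/(2*7) + 29 = -63*3/7 + 29 = -27 + 29 = 2)
U + q = -1/23 + 2 = 45/23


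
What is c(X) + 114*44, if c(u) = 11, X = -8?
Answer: 5027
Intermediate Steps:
c(X) + 114*44 = 11 + 114*44 = 11 + 5016 = 5027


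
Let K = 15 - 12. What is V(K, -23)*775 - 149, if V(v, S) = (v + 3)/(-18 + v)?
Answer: -459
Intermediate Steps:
K = 3
V(v, S) = (3 + v)/(-18 + v)
V(K, -23)*775 - 149 = ((3 + 3)/(-18 + 3))*775 - 149 = (6/(-15))*775 - 149 = -1/15*6*775 - 149 = -2/5*775 - 149 = -310 - 149 = -459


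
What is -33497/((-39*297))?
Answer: 33497/11583 ≈ 2.8919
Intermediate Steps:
-33497/((-39*297)) = -33497/(-11583) = -33497*(-1/11583) = 33497/11583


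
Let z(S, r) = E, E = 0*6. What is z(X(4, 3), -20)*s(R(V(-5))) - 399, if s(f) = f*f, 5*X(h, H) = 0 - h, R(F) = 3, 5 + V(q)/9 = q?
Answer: -399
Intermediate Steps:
V(q) = -45 + 9*q
E = 0
X(h, H) = -h/5 (X(h, H) = (0 - h)/5 = (-h)/5 = -h/5)
s(f) = f**2
z(S, r) = 0
z(X(4, 3), -20)*s(R(V(-5))) - 399 = 0*3**2 - 399 = 0*9 - 399 = 0 - 399 = -399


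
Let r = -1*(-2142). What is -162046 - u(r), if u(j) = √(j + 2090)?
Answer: -162046 - 46*√2 ≈ -1.6211e+5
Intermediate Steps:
r = 2142
u(j) = √(2090 + j)
-162046 - u(r) = -162046 - √(2090 + 2142) = -162046 - √4232 = -162046 - 46*√2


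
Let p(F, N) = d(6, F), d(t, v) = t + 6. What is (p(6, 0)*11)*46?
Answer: 6072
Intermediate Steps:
d(t, v) = 6 + t
p(F, N) = 12 (p(F, N) = 6 + 6 = 12)
(p(6, 0)*11)*46 = (12*11)*46 = 132*46 = 6072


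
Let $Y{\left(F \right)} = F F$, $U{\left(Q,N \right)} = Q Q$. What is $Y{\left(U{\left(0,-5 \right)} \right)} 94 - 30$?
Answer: $-30$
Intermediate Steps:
$U{\left(Q,N \right)} = Q^{2}$
$Y{\left(F \right)} = F^{2}$
$Y{\left(U{\left(0,-5 \right)} \right)} 94 - 30 = \left(0^{2}\right)^{2} \cdot 94 - 30 = 0^{2} \cdot 94 - 30 = 0 \cdot 94 - 30 = 0 - 30 = -30$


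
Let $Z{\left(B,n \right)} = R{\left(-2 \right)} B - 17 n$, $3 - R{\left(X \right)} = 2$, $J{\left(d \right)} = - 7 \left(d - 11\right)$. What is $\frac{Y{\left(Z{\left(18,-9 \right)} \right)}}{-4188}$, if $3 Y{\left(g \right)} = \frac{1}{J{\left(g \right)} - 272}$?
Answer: $\frac{1}{17489088} \approx 5.7179 \cdot 10^{-8}$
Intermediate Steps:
$J{\left(d \right)} = 77 - 7 d$ ($J{\left(d \right)} = - 7 \left(-11 + d\right) = 77 - 7 d$)
$R{\left(X \right)} = 1$ ($R{\left(X \right)} = 3 - 2 = 1$)
$Z{\left(B,n \right)} = B - 17 n$ ($Z{\left(B,n \right)} = 1 B - 17 n = B - 17 n$)
$Y{\left(g \right)} = \frac{1}{3 \left(-195 - 7 g\right)}$ ($Y{\left(g \right)} = \frac{1}{3 \left(\left(77 - 7 g\right) - 272\right)} = \frac{1}{3 \left(-195 - 7 g\right)}$)
$\frac{Y{\left(Z{\left(18,-9 \right)} \right)}}{-4188} = \frac{\left(-1\right) \frac{1}{585 + 21 \left(18 - -153\right)}}{-4188} = - \frac{1}{585 + 21 \left(18 + 153\right)} \left(- \frac{1}{4188}\right) = - \frac{1}{585 + 21 \cdot 171} \left(- \frac{1}{4188}\right) = - \frac{1}{585 + 3591} \left(- \frac{1}{4188}\right) = - \frac{1}{4176} \left(- \frac{1}{4188}\right) = \left(-1\right) \frac{1}{4176} \left(- \frac{1}{4188}\right) = \left(- \frac{1}{4176}\right) \left(- \frac{1}{4188}\right) = \frac{1}{17489088}$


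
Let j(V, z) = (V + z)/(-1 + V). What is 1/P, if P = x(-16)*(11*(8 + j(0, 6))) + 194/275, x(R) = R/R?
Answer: 275/6244 ≈ 0.044042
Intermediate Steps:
x(R) = 1
j(V, z) = (V + z)/(-1 + V)
P = 6244/275 (P = 1*(11*(8 + (0 + 6)/(-1 + 0))) + 194/275 = 1*(11*(8 + 6/(-1))) + 194*(1/275) = 1*(11*(8 - 1*6)) + 194/275 = 1*(11*(8 - 6)) + 194/275 = 1*(11*2) + 194/275 = 1*22 + 194/275 = 22 + 194/275 = 6244/275 ≈ 22.705)
1/P = 1/(6244/275) = 275/6244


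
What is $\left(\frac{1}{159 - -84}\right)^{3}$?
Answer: $\frac{1}{14348907} \approx 6.9692 \cdot 10^{-8}$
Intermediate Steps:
$\left(\frac{1}{159 - -84}\right)^{3} = \left(\frac{1}{159 + \left(-5 + 89\right)}\right)^{3} = \left(\frac{1}{159 + 84}\right)^{3} = \left(\frac{1}{243}\right)^{3} = \frac{1}{14348907}$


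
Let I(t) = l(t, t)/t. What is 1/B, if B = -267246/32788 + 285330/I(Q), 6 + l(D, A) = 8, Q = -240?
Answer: -2342/80189162289 ≈ -2.9206e-8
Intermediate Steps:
l(D, A) = 2 (l(D, A) = -6 + 8 = 2)
I(t) = 2/t
B = -80189162289/2342 (B = -267246/32788 + 285330/((2/(-240))) = -267246*1/32788 + 285330/((2*(-1/240))) = -19089/2342 + 285330/(-1/120) = -19089/2342 + 285330*(-120) = -19089/2342 - 34239600 = -80189162289/2342 ≈ -3.4240e+7)
1/B = 1/(-80189162289/2342) = -2342/80189162289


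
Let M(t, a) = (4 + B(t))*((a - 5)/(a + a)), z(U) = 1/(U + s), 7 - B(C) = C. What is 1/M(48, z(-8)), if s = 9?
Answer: 1/74 ≈ 0.013514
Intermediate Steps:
B(C) = 7 - C
z(U) = 1/(9 + U) (z(U) = 1/(U + 9) = 1/(9 + U))
M(t, a) = (-5 + a)*(11 - t)/(2*a) (M(t, a) = (4 + (7 - t))*((a - 5)/(a + a)) = (11 - t)*((-5 + a)/((2*a))) = (11 - t)*((-5 + a)*(1/(2*a))) = (11 - t)*((-5 + a)/(2*a)) = (-5 + a)*(11 - t)/(2*a))
1/M(48, z(-8)) = 1/((-55 + 5*48 + (11 - 1*48)/(9 - 8))/(2*(1/(9 - 8)))) = 1/((-55 + 240 + (11 - 48)/1)/(2*(1/1))) = 1/((½)*(-55 + 240 + 1*(-37))/1) = 1/((½)*1*(-55 + 240 - 37)) = 1/((½)*1*148) = 1/74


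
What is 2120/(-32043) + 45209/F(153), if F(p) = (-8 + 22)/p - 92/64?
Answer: -3546258089576/105581685 ≈ -33588.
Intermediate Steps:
F(p) = -23/16 + 14/p (F(p) = 14/p - 92*1/64 = 14/p - 23/16 = -23/16 + 14/p)
2120/(-32043) + 45209/F(153) = 2120/(-32043) + 45209/(-23/16 + 14/153) = 2120*(-1/32043) + 45209/(-23/16 + 14*(1/153)) = -2120/32043 + 45209/(-23/16 + 14/153) = -2120/32043 + 45209/(-3295/2448) = -2120/32043 + 45209*(-2448/3295) = -2120/32043 - 110671632/3295 = -3546258089576/105581685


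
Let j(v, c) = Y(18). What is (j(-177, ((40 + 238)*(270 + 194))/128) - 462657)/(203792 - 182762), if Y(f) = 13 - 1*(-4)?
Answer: -46264/2103 ≈ -21.999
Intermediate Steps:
Y(f) = 17 (Y(f) = 13 + 4 = 17)
j(v, c) = 17
(j(-177, ((40 + 238)*(270 + 194))/128) - 462657)/(203792 - 182762) = (17 - 462657)/(203792 - 182762) = -462640/21030 = -462640*1/21030 = -46264/2103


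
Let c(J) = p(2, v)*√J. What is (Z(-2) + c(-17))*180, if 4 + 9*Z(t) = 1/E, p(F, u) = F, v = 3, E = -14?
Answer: -570/7 + 360*I*√17 ≈ -81.429 + 1484.3*I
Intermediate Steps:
c(J) = 2*√J
Z(t) = -19/42 (Z(t) = -4/9 + (⅑)/(-14) = -4/9 + (⅑)*(-1/14) = -4/9 - 1/126 = -19/42)
(Z(-2) + c(-17))*180 = (-19/42 + 2*√(-17))*180 = (-19/42 + 2*(I*√17))*180 = (-19/42 + 2*I*√17)*180 = -570/7 + 360*I*√17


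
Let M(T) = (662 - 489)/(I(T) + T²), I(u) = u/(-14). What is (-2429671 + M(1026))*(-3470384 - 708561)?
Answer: 74812927766238741410/7368219 ≈ 1.0153e+13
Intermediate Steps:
I(u) = -u/14 (I(u) = u*(-1/14) = -u/14)
M(T) = 173/(T² - T/14) (M(T) = (662 - 489)/(-T/14 + T²) = 173/(T² - T/14))
(-2429671 + M(1026))*(-3470384 - 708561) = (-2429671 + 2422/(1026*(-1 + 14*1026)))*(-3470384 - 708561) = (-2429671 + 2422*(1/1026)/(-1 + 14364))*(-4178945) = (-2429671 + 2422*(1/1026)/14363)*(-4178945) = (-2429671 + 2422*(1/1026)*(1/14363))*(-4178945) = (-2429671 + 1211/7368219)*(-4178945) = -17902348024738/7368219*(-4178945) = 74812927766238741410/7368219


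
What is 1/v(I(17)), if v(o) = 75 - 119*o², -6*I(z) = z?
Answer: -36/31691 ≈ -0.0011360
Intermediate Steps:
I(z) = -z/6
1/v(I(17)) = 1/(75 - 119*(-⅙*17)²) = 1/(75 - 119*(-17/6)²) = 1/(75 - 119*289/36) = 1/(75 - 34391/36) = 1/(-31691/36) = -36/31691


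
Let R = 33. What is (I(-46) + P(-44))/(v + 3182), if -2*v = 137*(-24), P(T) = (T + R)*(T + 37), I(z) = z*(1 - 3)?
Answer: 169/4826 ≈ 0.035019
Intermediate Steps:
I(z) = -2*z (I(z) = z*(-2) = -2*z)
P(T) = (33 + T)*(37 + T) (P(T) = (T + 33)*(T + 37) = (33 + T)*(37 + T))
v = 1644 (v = -137*(-24)/2 = -1/2*(-3288) = 1644)
(I(-46) + P(-44))/(v + 3182) = (-2*(-46) + (1221 + (-44)**2 + 70*(-44)))/(1644 + 3182) = (92 + (1221 + 1936 - 3080))/4826 = (92 + 77)*(1/4826) = 169*(1/4826) = 169/4826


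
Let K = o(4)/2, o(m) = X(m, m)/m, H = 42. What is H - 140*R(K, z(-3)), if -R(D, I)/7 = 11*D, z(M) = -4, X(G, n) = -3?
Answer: -8001/2 ≈ -4000.5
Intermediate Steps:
o(m) = -3/m
K = -3/8 (K = -3/4/2 = -3*¼*(½) = -¾*½ = -3/8 ≈ -0.37500)
R(D, I) = -77*D
H - 140*R(K, z(-3)) = 42 - (-10780)*(-3)/8 = 42 - 140*231/8 = 42 - 8085/2 = -8001/2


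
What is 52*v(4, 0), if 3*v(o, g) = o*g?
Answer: 0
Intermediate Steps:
v(o, g) = g*o/3 (v(o, g) = (o*g)/3 = (g*o)/3 = g*o/3)
52*v(4, 0) = 52*((1/3)*0*4) = 52*0 = 0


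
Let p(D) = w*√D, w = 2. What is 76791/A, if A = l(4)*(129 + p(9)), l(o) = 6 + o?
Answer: 25597/450 ≈ 56.882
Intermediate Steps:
p(D) = 2*√D
A = 1350 (A = (6 + 4)*(129 + 2*√9) = 10*(129 + 2*3) = 10*(129 + 6) = 10*135 = 1350)
76791/A = 76791/1350 = 76791*(1/1350) = 25597/450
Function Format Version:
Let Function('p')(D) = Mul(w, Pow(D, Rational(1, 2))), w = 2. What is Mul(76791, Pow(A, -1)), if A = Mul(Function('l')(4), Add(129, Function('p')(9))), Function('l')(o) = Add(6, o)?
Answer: Rational(25597, 450) ≈ 56.882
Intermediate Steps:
Function('p')(D) = Mul(2, Pow(D, Rational(1, 2)))
A = 1350 (A = Mul(Add(6, 4), Add(129, Mul(2, Pow(9, Rational(1, 2))))) = Mul(10, Add(129, Mul(2, 3))) = Mul(10, Add(129, 6)) = Mul(10, 135) = 1350)
Mul(76791, Pow(A, -1)) = Mul(76791, Pow(1350, -1)) = Mul(76791, Rational(1, 1350)) = Rational(25597, 450)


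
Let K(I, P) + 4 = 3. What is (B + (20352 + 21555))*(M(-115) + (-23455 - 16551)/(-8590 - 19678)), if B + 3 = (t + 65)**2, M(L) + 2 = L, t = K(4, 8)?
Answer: -37574525000/7067 ≈ -5.3169e+6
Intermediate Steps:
K(I, P) = -1 (K(I, P) = -4 + 3 = -1)
t = -1
M(L) = -2 + L
B = 4093 (B = -3 + (-1 + 65)**2 = -3 + 64**2 = -3 + 4096 = 4093)
(B + (20352 + 21555))*(M(-115) + (-23455 - 16551)/(-8590 - 19678)) = (4093 + (20352 + 21555))*((-2 - 115) + (-23455 - 16551)/(-8590 - 19678)) = (4093 + 41907)*(-117 - 40006/(-28268)) = 46000*(-117 - 40006*(-1/28268)) = 46000*(-117 + 20003/14134) = 46000*(-1633675/14134) = -37574525000/7067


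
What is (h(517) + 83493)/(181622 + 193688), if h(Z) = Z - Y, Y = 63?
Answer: 83947/375310 ≈ 0.22367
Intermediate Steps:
h(Z) = -63 + Z (h(Z) = Z - 1*63 = Z - 63 = -63 + Z)
(h(517) + 83493)/(181622 + 193688) = ((-63 + 517) + 83493)/(181622 + 193688) = (454 + 83493)/375310 = 83947*(1/375310) = 83947/375310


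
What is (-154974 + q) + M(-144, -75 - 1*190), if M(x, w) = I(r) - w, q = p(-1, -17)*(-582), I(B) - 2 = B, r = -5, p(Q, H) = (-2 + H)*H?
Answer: -342698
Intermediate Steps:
p(Q, H) = H*(-2 + H)
I(B) = 2 + B
q = -187986 (q = -17*(-2 - 17)*(-582) = -17*(-19)*(-582) = 323*(-582) = -187986)
M(x, w) = -3 - w (M(x, w) = (2 - 5) - w = -3 - w)
(-154974 + q) + M(-144, -75 - 1*190) = (-154974 - 187986) + (-3 - (-75 - 1*190)) = -342960 + (-3 - (-75 - 190)) = -342960 + (-3 - 1*(-265)) = -342960 + (-3 + 265) = -342960 + 262 = -342698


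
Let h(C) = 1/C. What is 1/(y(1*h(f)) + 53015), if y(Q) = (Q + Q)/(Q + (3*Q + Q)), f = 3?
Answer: 5/265077 ≈ 1.8862e-5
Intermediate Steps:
y(Q) = ⅖ (y(Q) = (2*Q)/(Q + 4*Q) = (2*Q)/((5*Q)) = (2*Q)*(1/(5*Q)) = ⅖)
1/(y(1*h(f)) + 53015) = 1/(⅖ + 53015) = 1/(265077/5) = 5/265077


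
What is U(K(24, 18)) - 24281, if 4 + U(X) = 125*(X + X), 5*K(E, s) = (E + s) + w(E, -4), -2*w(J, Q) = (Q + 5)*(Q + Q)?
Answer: -21985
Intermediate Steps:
w(J, Q) = -Q*(5 + Q) (w(J, Q) = -(Q + 5)*(Q + Q)/2 = -(5 + Q)*2*Q/2 = -Q*(5 + Q))
K(E, s) = ⅘ + E/5 + s/5 (K(E, s) = ((E + s) - 1*(-4)*(5 - 4))/5 = ((E + s) - 1*(-4)*1)/5 = ((E + s) + 4)/5 = (4 + E + s)/5 = ⅘ + E/5 + s/5)
U(X) = -4 + 250*X (U(X) = -4 + 125*(X + X) = -4 + 125*(2*X) = -4 + 250*X)
U(K(24, 18)) - 24281 = (-4 + 250*(⅘ + (⅕)*24 + (⅕)*18)) - 24281 = (-4 + 250*(⅘ + 24/5 + 18/5)) - 24281 = (-4 + 250*(46/5)) - 24281 = (-4 + 2300) - 24281 = 2296 - 24281 = -21985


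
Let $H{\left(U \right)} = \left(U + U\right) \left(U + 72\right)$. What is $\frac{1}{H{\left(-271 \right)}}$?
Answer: $\frac{1}{107858} \approx 9.2714 \cdot 10^{-6}$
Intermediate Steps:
$H{\left(U \right)} = 2 U \left(72 + U\right)$
$\frac{1}{H{\left(-271 \right)}} = \frac{1}{2 \left(-271\right) \left(72 - 271\right)} = \frac{1}{2 \left(-271\right) \left(-199\right)} = \frac{1}{107858}$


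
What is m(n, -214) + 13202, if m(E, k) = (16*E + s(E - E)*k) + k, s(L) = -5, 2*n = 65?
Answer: 14578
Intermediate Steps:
n = 65/2 (n = (1/2)*65 = 65/2 ≈ 32.500)
m(E, k) = -4*k + 16*E (m(E, k) = (16*E - 5*k) + k = (-5*k + 16*E) + k = -4*k + 16*E)
m(n, -214) + 13202 = (-4*(-214) + 16*(65/2)) + 13202 = (856 + 520) + 13202 = 1376 + 13202 = 14578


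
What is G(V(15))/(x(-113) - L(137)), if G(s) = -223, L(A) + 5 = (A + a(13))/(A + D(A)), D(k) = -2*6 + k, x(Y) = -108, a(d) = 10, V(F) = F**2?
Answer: 58426/27133 ≈ 2.1533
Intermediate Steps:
D(k) = -12 + k
L(A) = -5 + (10 + A)/(-12 + 2*A) (L(A) = -5 + (A + 10)/(A + (-12 + A)) = -5 + (10 + A)/(-12 + 2*A))
G(V(15))/(x(-113) - L(137)) = -223/(-108 - (70 - 9*137)/(2*(-6 + 137))) = -223/(-108 - (70 - 1233)/(2*131)) = -223/(-108 - (-1163)/(2*131)) = -223/(-108 - 1*(-1163/262)) = -223/(-108 + 1163/262) = -223/(-27133/262) = -223*(-262/27133) = 58426/27133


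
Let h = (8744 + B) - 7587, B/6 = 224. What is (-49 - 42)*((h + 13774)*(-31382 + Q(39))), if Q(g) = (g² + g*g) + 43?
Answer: 41908564425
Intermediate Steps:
B = 1344 (B = 6*224 = 1344)
Q(g) = 43 + 2*g² (Q(g) = (g² + g²) + 43 = 2*g² + 43 = 43 + 2*g²)
h = 2501 (h = (8744 + 1344) - 7587 = 10088 - 7587 = 2501)
(-49 - 42)*((h + 13774)*(-31382 + Q(39))) = (-49 - 42)*((2501 + 13774)*(-31382 + (43 + 2*39²))) = -1481025*(-31382 + (43 + 2*1521)) = -1481025*(-31382 + (43 + 3042)) = -1481025*(-31382 + 3085) = -1481025*(-28297) = -91*(-460533675) = 41908564425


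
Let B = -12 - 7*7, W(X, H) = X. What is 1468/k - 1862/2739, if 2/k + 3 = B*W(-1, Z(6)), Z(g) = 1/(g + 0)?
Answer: 116602846/2739 ≈ 42571.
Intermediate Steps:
Z(g) = 1/g
B = -61 (B = -12 - 49 = -61)
k = 1/29 (k = 2/(-3 - 61*(-1)) = 2/(-3 + 61) = 2/58 = 2*(1/58) = 1/29 ≈ 0.034483)
1468/k - 1862/2739 = 1468/(1/29) - 1862/2739 = 1468*29 - 1862*1/2739 = 42572 - 1862/2739 = 116602846/2739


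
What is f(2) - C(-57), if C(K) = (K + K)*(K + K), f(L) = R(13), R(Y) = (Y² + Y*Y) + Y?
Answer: -12645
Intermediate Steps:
R(Y) = Y + 2*Y² (R(Y) = (Y² + Y²) + Y = 2*Y² + Y = Y + 2*Y²)
f(L) = 351 (f(L) = 13*(1 + 2*13) = 13*(1 + 26) = 13*27 = 351)
C(K) = 4*K² (C(K) = (2*K)*(2*K) = 4*K²)
f(2) - C(-57) = 351 - 4*(-57)² = 351 - 4*3249 = 351 - 1*12996 = 351 - 12996 = -12645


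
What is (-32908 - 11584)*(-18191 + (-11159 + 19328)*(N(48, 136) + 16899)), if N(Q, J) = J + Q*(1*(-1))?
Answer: -6173203245104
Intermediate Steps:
N(Q, J) = J - Q (N(Q, J) = J + Q*(-1) = J - Q)
(-32908 - 11584)*(-18191 + (-11159 + 19328)*(N(48, 136) + 16899)) = (-32908 - 11584)*(-18191 + (-11159 + 19328)*((136 - 1*48) + 16899)) = -44492*(-18191 + 8169*((136 - 48) + 16899)) = -44492*(-18191 + 8169*(88 + 16899)) = -44492*(-18191 + 8169*16987) = -44492*(-18191 + 138766803) = -44492*138748612 = -6173203245104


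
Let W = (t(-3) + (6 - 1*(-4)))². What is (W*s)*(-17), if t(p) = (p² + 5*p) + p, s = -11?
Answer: 187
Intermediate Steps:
t(p) = p² + 6*p
W = 1 (W = (-3*(6 - 3) + (6 - 1*(-4)))² = (-3*3 + (6 + 4))² = (-9 + 10)² = 1² = 1)
(W*s)*(-17) = (1*(-11))*(-17) = -11*(-17) = 187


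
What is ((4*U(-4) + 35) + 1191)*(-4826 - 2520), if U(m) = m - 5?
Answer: -8741740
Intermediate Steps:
U(m) = -5 + m
((4*U(-4) + 35) + 1191)*(-4826 - 2520) = ((4*(-5 - 4) + 35) + 1191)*(-4826 - 2520) = ((4*(-9) + 35) + 1191)*(-7346) = ((-36 + 35) + 1191)*(-7346) = (-1 + 1191)*(-7346) = 1190*(-7346) = -8741740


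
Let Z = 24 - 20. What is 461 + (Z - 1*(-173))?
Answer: 638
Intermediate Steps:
Z = 4
461 + (Z - 1*(-173)) = 461 + (4 - 1*(-173)) = 461 + (4 + 173) = 461 + 177 = 638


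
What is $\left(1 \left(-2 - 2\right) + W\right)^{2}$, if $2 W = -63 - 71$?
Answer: $5041$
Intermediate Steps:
$W = -67$ ($W = \frac{-63 - 71}{2} = \frac{1}{2} \left(-134\right) = -67$)
$\left(1 \left(-2 - 2\right) + W\right)^{2} = \left(1 \left(-2 - 2\right) - 67\right)^{2} = \left(1 \left(-4\right) - 67\right)^{2} = \left(-4 - 67\right)^{2} = \left(-71\right)^{2} = 5041$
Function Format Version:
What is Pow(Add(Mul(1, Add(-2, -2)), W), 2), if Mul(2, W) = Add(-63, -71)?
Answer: 5041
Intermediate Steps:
W = -67 (W = Mul(Rational(1, 2), Add(-63, -71)) = Mul(Rational(1, 2), -134) = -67)
Pow(Add(Mul(1, Add(-2, -2)), W), 2) = Pow(Add(Mul(1, Add(-2, -2)), -67), 2) = Pow(Add(Mul(1, -4), -67), 2) = Pow(Add(-4, -67), 2) = Pow(-71, 2) = 5041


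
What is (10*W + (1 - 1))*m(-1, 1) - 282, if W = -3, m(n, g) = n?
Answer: -252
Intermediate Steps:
(10*W + (1 - 1))*m(-1, 1) - 282 = (10*(-3) + (1 - 1))*(-1) - 282 = (-30 + 0)*(-1) - 282 = -30*(-1) - 282 = 30 - 282 = -252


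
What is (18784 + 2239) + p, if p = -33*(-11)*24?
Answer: 29735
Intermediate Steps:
p = 8712 (p = 363*24 = 8712)
(18784 + 2239) + p = (18784 + 2239) + 8712 = 21023 + 8712 = 29735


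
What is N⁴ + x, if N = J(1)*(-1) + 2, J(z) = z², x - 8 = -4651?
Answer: -4642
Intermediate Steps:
x = -4643 (x = 8 - 4651 = -4643)
N = 1 (N = 1²*(-1) + 2 = 1*(-1) + 2 = -1 + 2 = 1)
N⁴ + x = 1⁴ - 4643 = 1 - 4643 = -4642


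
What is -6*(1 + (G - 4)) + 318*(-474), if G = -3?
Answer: -150696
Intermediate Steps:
-6*(1 + (G - 4)) + 318*(-474) = -6*(1 + (-3 - 4)) + 318*(-474) = -6*(1 - 7) - 150732 = -6*(-6) - 150732 = 36 - 150732 = -150696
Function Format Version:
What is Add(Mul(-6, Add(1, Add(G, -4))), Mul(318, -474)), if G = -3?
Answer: -150696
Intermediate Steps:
Add(Mul(-6, Add(1, Add(G, -4))), Mul(318, -474)) = Add(Mul(-6, Add(1, Add(-3, -4))), Mul(318, -474)) = Add(Mul(-6, Add(1, -7)), -150732) = Add(Mul(-6, -6), -150732) = Add(36, -150732) = -150696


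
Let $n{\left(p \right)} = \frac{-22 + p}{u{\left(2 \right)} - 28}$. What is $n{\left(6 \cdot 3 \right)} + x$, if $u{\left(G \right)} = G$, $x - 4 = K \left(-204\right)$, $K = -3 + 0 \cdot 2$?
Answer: $\frac{8010}{13} \approx 616.15$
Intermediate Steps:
$K = -3$ ($K = -3 + 0 = -3$)
$x = 616$ ($x = 4 - -612 = 4 + 612 = 616$)
$n{\left(p \right)} = \frac{11}{13} - \frac{p}{26}$ ($n{\left(p \right)} = \frac{-22 + p}{2 - 28} = \frac{-22 + p}{-26} = \left(-22 + p\right) \left(- \frac{1}{26}\right) = \frac{11}{13} - \frac{p}{26}$)
$n{\left(6 \cdot 3 \right)} + x = \left(\frac{11}{13} - \frac{6 \cdot 3}{26}\right) + 616 = \left(\frac{11}{13} - \frac{9}{13}\right) + 616 = \frac{2}{13} + 616 = \frac{8010}{13}$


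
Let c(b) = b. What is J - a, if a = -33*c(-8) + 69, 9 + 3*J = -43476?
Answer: -14828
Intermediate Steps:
J = -14495 (J = -3 + (⅓)*(-43476) = -3 - 14492 = -14495)
a = 333 (a = -33*(-8) + 69 = 264 + 69 = 333)
J - a = -14495 - 1*333 = -14495 - 333 = -14828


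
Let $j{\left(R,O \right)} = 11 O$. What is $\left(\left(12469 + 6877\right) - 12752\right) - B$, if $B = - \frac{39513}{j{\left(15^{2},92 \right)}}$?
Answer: $\frac{6712641}{1012} \approx 6633.0$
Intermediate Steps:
$B = - \frac{39513}{1012}$ ($B = - \frac{39513}{11 \cdot 92} = - \frac{39513}{1012} \approx -39.044$)
$\left(\left(12469 + 6877\right) - 12752\right) - B = \left(\left(12469 + 6877\right) - 12752\right) - - \frac{39513}{1012} = \left(19346 - 12752\right) + \frac{39513}{1012} = 6594 + \frac{39513}{1012} = \frac{6712641}{1012}$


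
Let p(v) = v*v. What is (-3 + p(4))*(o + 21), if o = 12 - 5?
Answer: 364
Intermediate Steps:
p(v) = v²
o = 7
(-3 + p(4))*(o + 21) = (-3 + 4²)*(7 + 21) = (-3 + 16)*28 = 13*28 = 364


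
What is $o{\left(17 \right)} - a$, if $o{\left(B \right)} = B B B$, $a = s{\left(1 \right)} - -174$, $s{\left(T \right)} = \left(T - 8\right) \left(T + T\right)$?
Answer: $4753$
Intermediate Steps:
$s{\left(T \right)} = 2 T \left(-8 + T\right)$ ($s{\left(T \right)} = \left(-8 + T\right) 2 T = 2 T \left(-8 + T\right)$)
$a = 160$ ($a = 2 \cdot 1 \left(-8 + 1\right) - -174 = 2 \cdot 1 \left(-7\right) + 174 = -14 + 174 = 160$)
$o{\left(B \right)} = B^{3}$ ($o{\left(B \right)} = B^{2} B = B^{3}$)
$o{\left(17 \right)} - a = 17^{3} - 160 = 4913 - 160 = 4753$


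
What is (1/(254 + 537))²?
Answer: 1/625681 ≈ 1.5983e-6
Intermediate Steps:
(1/(254 + 537))² = (1/791)² = 1/625681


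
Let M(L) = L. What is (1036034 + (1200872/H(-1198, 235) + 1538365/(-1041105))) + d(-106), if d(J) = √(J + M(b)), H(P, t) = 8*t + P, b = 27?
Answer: 73686814578137/71003361 + I*√79 ≈ 1.0378e+6 + 8.8882*I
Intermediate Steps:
H(P, t) = P + 8*t
d(J) = √(27 + J) (d(J) = √(J + 27) = √(27 + J))
(1036034 + (1200872/H(-1198, 235) + 1538365/(-1041105))) + d(-106) = (1036034 + (1200872/(-1198 + 8*235) + 1538365/(-1041105))) + √(27 - 106) = (1036034 + (1200872/(-1198 + 1880) + 1538365*(-1/1041105))) + √(-79) = (1036034 + (1200872/682 - 307673/208221)) + I*√79 = (1036034 + (1200872*(1/682) - 307673/208221)) + I*√79 = (1036034 + (600436/341 - 307673/208221)) + I*√79 = (1036034 + 124918467863/71003361) + I*√79 = 73686814578137/71003361 + I*√79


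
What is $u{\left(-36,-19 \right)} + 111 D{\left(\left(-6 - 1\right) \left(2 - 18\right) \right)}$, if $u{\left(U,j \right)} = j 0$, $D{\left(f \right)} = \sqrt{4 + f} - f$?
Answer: $-12432 + 222 \sqrt{29} \approx -11237.0$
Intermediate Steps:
$u{\left(U,j \right)} = 0$
$u{\left(-36,-19 \right)} + 111 D{\left(\left(-6 - 1\right) \left(2 - 18\right) \right)} = 0 + 111 \left(\sqrt{4 + \left(-6 - 1\right) \left(2 - 18\right)} - \left(-6 - 1\right) \left(2 - 18\right)\right) = 0 + 111 \left(\sqrt{4 - -112} - \left(-7\right) \left(-16\right)\right) = 0 + 111 \left(\sqrt{4 + 112} - 112\right) = 0 + 111 \left(\sqrt{116} - 112\right) = 0 + 111 \left(2 \sqrt{29} - 112\right) = 0 + 111 \left(-112 + 2 \sqrt{29}\right) = 0 - \left(12432 - 222 \sqrt{29}\right) = -12432 + 222 \sqrt{29}$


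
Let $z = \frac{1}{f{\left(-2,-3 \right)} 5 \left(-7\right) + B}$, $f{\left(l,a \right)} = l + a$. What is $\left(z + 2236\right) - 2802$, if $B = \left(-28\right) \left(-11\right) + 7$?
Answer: $- \frac{277339}{490} \approx -566.0$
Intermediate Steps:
$f{\left(l,a \right)} = a + l$
$B = 315$ ($B = 308 + 7 = 315$)
$z = \frac{1}{490}$ ($z = \frac{1}{\left(-3 - 2\right) 5 \left(-7\right) + 315} = \frac{1}{\left(-5\right) 5 \left(-7\right) + 315} = \frac{1}{\left(-25\right) \left(-7\right) + 315} = \frac{1}{175 + 315} = \frac{1}{490} \approx 0.0020408$)
$\left(z + 2236\right) - 2802 = \left(\frac{1}{490} + 2236\right) - 2802 = \frac{1095641}{490} - 2802 = - \frac{277339}{490}$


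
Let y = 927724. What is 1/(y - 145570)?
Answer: 1/782154 ≈ 1.2785e-6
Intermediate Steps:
1/(y - 145570) = 1/(927724 - 145570) = 1/782154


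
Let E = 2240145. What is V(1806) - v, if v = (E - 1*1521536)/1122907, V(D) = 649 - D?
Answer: -1299922008/1122907 ≈ -1157.6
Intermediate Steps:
v = 718609/1122907 (v = (2240145 - 1*1521536)/1122907 = (2240145 - 1521536)*(1/1122907) = 718609*(1/1122907) = 718609/1122907 ≈ 0.63995)
V(1806) - v = (649 - 1*1806) - 1*718609/1122907 = (649 - 1806) - 718609/1122907 = -1157 - 718609/1122907 = -1299922008/1122907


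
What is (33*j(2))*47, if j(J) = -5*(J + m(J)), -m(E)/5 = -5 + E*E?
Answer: -54285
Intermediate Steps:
m(E) = 25 - 5*E² (m(E) = -5*(-5 + E*E) = -5*(-5 + E²) = 25 - 5*E²)
j(J) = -125 - 5*J + 25*J² (j(J) = -5*(J + (25 - 5*J²)) = -5*(25 + J - 5*J²) = -125 - 5*J + 25*J²)
(33*j(2))*47 = (33*(-125 - 5*2 + 25*2²))*47 = (33*(-125 - 10 + 25*4))*47 = (33*(-125 - 10 + 100))*47 = (33*(-35))*47 = -1155*47 = -54285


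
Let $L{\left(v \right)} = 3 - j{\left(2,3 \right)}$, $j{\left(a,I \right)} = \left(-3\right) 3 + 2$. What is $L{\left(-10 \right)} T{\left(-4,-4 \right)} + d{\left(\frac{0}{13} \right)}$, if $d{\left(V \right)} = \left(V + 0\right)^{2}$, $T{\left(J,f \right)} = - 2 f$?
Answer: $80$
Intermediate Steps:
$j{\left(a,I \right)} = -7$ ($j{\left(a,I \right)} = -9 + 2 = -7$)
$d{\left(V \right)} = V^{2}$
$L{\left(v \right)} = 10$ ($L{\left(v \right)} = 3 - -7 = 3 + 7 = 10$)
$L{\left(-10 \right)} T{\left(-4,-4 \right)} + d{\left(\frac{0}{13} \right)} = 10 \left(\left(-2\right) \left(-4\right)\right) + \left(\frac{0}{13}\right)^{2} = 10 \cdot 8 + \left(0 \cdot \frac{1}{13}\right)^{2} = 80 + 0^{2} = 80 + 0 = 80$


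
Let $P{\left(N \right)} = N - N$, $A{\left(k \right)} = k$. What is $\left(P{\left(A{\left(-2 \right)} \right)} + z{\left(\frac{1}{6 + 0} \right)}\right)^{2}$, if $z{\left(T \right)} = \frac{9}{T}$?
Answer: $2916$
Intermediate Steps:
$P{\left(N \right)} = 0$
$\left(P{\left(A{\left(-2 \right)} \right)} + z{\left(\frac{1}{6 + 0} \right)}\right)^{2} = \left(0 + \frac{9}{\frac{1}{6 + 0}}\right)^{2} = \left(0 + \frac{9}{\frac{1}{6}}\right)^{2} = \left(0 + 9 \frac{1}{\frac{1}{6}}\right)^{2} = \left(0 + 9 \cdot 6\right)^{2} = \left(0 + 54\right)^{2} = 54^{2} = 2916$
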